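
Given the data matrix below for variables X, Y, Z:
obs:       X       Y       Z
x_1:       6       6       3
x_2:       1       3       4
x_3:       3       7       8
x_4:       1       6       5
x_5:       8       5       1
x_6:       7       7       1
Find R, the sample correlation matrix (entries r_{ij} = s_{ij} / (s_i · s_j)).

Step 1 — column means:
  mean(X) = (6 + 1 + 3 + 1 + 8 + 7) / 6 = 26/6 = 4.3333
  mean(Y) = (6 + 3 + 7 + 6 + 5 + 7) / 6 = 34/6 = 5.6667
  mean(Z) = (3 + 4 + 8 + 5 + 1 + 1) / 6 = 22/6 = 3.6667

Step 2 — sample variances and covariances s[i,j] = (1/(n-1)) · Σ_k (x_{k,i} - mean_i) · (x_{k,j} - mean_j), with n-1 = 5:
  s[X,X] = ((1.6667)·(1.6667) + (-3.3333)·(-3.3333) + (-1.3333)·(-1.3333) + (-3.3333)·(-3.3333) + (3.6667)·(3.6667) + (2.6667)·(2.6667)) / 5 = 47.3333/5 = 9.4667
  s[X,Y] = ((1.6667)·(0.3333) + (-3.3333)·(-2.6667) + (-1.3333)·(1.3333) + (-3.3333)·(0.3333) + (3.6667)·(-0.6667) + (2.6667)·(1.3333)) / 5 = 7.6667/5 = 1.5333
  s[X,Z] = ((1.6667)·(-0.6667) + (-3.3333)·(0.3333) + (-1.3333)·(4.3333) + (-3.3333)·(1.3333) + (3.6667)·(-2.6667) + (2.6667)·(-2.6667)) / 5 = -29.3333/5 = -5.8667
  s[Y,Y] = ((0.3333)·(0.3333) + (-2.6667)·(-2.6667) + (1.3333)·(1.3333) + (0.3333)·(0.3333) + (-0.6667)·(-0.6667) + (1.3333)·(1.3333)) / 5 = 11.3333/5 = 2.2667
  s[Y,Z] = ((0.3333)·(-0.6667) + (-2.6667)·(0.3333) + (1.3333)·(4.3333) + (0.3333)·(1.3333) + (-0.6667)·(-2.6667) + (1.3333)·(-2.6667)) / 5 = 3.3333/5 = 0.6667
  s[Z,Z] = ((-0.6667)·(-0.6667) + (0.3333)·(0.3333) + (4.3333)·(4.3333) + (1.3333)·(1.3333) + (-2.6667)·(-2.6667) + (-2.6667)·(-2.6667)) / 5 = 35.3333/5 = 7.0667
  Sample standard deviations s_i = √(s[i,i]):
  s(X) = √(9.4667) = 3.0768
  s(Y) = √(2.2667) = 1.5055
  s(Z) = √(7.0667) = 2.6583

Step 3 — r_{ij} = s_{ij} / (s_i · s_j):
  r[X,X] = 1 (diagonal).
  r[X,Y] = 1.5333 / (3.0768 · 1.5055) = 1.5333 / 4.6323 = 0.331
  r[X,Z] = -5.8667 / (3.0768 · 2.6583) = -5.8667 / 8.1791 = -0.7173
  r[Y,Y] = 1 (diagonal).
  r[Y,Z] = 0.6667 / (1.5055 · 2.6583) = 0.6667 / 4.0022 = 0.1666
  r[Z,Z] = 1 (diagonal).

R is symmetric with unit diagonal. Assembling:

R = [[1, 0.331, -0.7173],
 [0.331, 1, 0.1666],
 [-0.7173, 0.1666, 1]]


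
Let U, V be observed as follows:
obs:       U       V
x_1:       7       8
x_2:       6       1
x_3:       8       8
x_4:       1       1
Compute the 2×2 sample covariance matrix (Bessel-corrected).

Step 1 — column means:
  mean(U) = (7 + 6 + 8 + 1) / 4 = 22/4 = 5.5
  mean(V) = (8 + 1 + 8 + 1) / 4 = 18/4 = 4.5

Step 2 — sample covariance S[i,j] = (1/(n-1)) · Σ_k (x_{k,i} - mean_i) · (x_{k,j} - mean_j), with n-1 = 3.
  S[U,U] = ((1.5)·(1.5) + (0.5)·(0.5) + (2.5)·(2.5) + (-4.5)·(-4.5)) / 3 = 29/3 = 9.6667
  S[U,V] = ((1.5)·(3.5) + (0.5)·(-3.5) + (2.5)·(3.5) + (-4.5)·(-3.5)) / 3 = 28/3 = 9.3333
  S[V,V] = ((3.5)·(3.5) + (-3.5)·(-3.5) + (3.5)·(3.5) + (-3.5)·(-3.5)) / 3 = 49/3 = 16.3333

S is symmetric (S[j,i] = S[i,j]). Assembling:

S = [[9.6667, 9.3333],
 [9.3333, 16.3333]]


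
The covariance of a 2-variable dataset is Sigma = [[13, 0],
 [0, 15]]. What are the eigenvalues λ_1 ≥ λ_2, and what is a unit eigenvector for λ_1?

Step 1 — characteristic polynomial of 2×2 Sigma:
  det(Sigma - λI) = λ² - trace · λ + det = 0.
  trace = 13 + 15 = 28, det = 13·15 - (0)² = 195.
Step 2 — discriminant:
  Δ = trace² - 4·det = 784 - 780 = 4.
Step 3 — eigenvalues:
  λ = (trace ± √Δ)/2 = (28 ± 2)/2,
  λ_1 = 15,  λ_2 = 13.

Step 4 — unit eigenvector for λ_1: Sigma is diagonal, so its eigenvectors are the coordinate axes. λ_1 = 15 is the diagonal entry on the second coordinate axis, hence
  v_1 = (0, 1) (||v_1|| = 1).

λ_1 = 15,  λ_2 = 13;  v_1 ≈ (0, 1)


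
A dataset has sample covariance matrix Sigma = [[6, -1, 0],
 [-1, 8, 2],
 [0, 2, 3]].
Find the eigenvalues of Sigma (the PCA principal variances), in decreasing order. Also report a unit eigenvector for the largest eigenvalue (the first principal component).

Step 1 — characteristic polynomial p(λ) = det(λI - Sigma) = λ³ - tr·λ² + c_1·λ - det, where tr = trace, c_1 = sum of the principal 2×2 minors, det = det(Sigma):
  tr = 6 + 8 + 3 = 17,
  c_1 = (6·8 - (-1)²) + (6·3 - (0)²) + (8·3 - (2)²) = 47 + 18 + 20 = 85,
  det = 6·(8·3 - (2)²) - (-1)·((-1)·3 - (2)·(0)) + (0)·((-1)·(2) - 8·(0)) = 6·(20) - (-1)·(-3) + (0)·(-2) = 117.
  So p(λ) = λ³ - 17λ² + 85λ - 117.
Step 2 — look for an integer root (rational root theorem: any rational root is an integer divisor of 117). Testing λ = 9:
  p(9) = 729 - 1377 + 765 - 117 = 0  ✓
  Dividing out (λ - 9): p(λ) = (λ - 9)(λ² - 8λ + 13).
Step 3 — remaining eigenvalues from the quadratic λ² - 8λ + 13 = 0:
  Δ = 8² - 4·13 = 64 - 52 = 12,  λ = (8 ± √12)/2 = (8 ± 3.4641)/2 ≈ 5.7321 or 2.2679.
  Sorted: λ_1 = 9,  λ_2 = 5.7321,  λ_3 = 2.2679  (check: sum = 17 = tr ✓).

Step 4 — unit eigenvector for λ_1 = 9: v spans the null space of (Sigma - λ_1 I), whose rows are
  r_1 = (-3, -1, 0),  r_2 = (-1, -1, 2),  r_3 = (0, 2, -6).
  v is orthogonal to every row, so take v ∝ r_1 × r_2 = ((-1)·(2) - (0)·(-1), (0)·(-1) - (-3)·(2), (-3)·(-1) - (-1)·(-1)) = (-2, 6, 2).
  Rescale (divide by 2; multiply by -1 so the first nonzero entry is positive): u = (1, -3, -1).
  ||u|| = √((1)² + (-3)² + (-1)²) = √(11) ≈ 3.3166,  v_1 = u/||u|| ≈ (0.3015, -0.9045, -0.3015) (||v_1|| = 1).

λ_1 = 9,  λ_2 = 5.7321,  λ_3 = 2.2679;  v_1 ≈ (0.3015, -0.9045, -0.3015)


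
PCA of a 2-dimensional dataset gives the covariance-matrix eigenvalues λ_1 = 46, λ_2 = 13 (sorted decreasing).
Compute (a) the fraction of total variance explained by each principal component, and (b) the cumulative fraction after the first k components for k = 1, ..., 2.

Step 1 — total variance = trace(Sigma) = Σ λ_i = 46 + 13 = 59.

Step 2 — fraction explained by component i = λ_i / Σ λ:
  PC1: 46/59 = 0.7797
  PC2: 13/59 = 0.2203

Step 3 — cumulative fraction after k components = (λ_1 + ... + λ_k) / Σ λ:
  k = 1: 46/59 = 0.7797
  k = 2: (46 + 13)/59 = 59/59 = 1

Summary (fraction, with percent):

explained: PC1 0.7797 (77.97%), PC2 0.2203 (22.03%);  cumulative: 0.7797, 1


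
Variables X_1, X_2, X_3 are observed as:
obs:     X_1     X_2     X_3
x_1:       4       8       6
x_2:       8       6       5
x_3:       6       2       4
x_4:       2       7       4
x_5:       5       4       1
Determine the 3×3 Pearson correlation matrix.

Step 1 — column means:
  mean(X_1) = (4 + 8 + 6 + 2 + 5) / 5 = 25/5 = 5
  mean(X_2) = (8 + 6 + 2 + 7 + 4) / 5 = 27/5 = 5.4
  mean(X_3) = (6 + 5 + 4 + 4 + 1) / 5 = 20/5 = 4

Step 2 — sample variances and covariances s[i,j] = (1/(n-1)) · Σ_k (x_{k,i} - mean_i) · (x_{k,j} - mean_j), with n-1 = 4:
  s[X_1,X_1] = ((-1)·(-1) + (3)·(3) + (1)·(1) + (-3)·(-3) + (0)·(0)) / 4 = 20/4 = 5
  s[X_1,X_2] = ((-1)·(2.6) + (3)·(0.6) + (1)·(-3.4) + (-3)·(1.6) + (0)·(-1.4)) / 4 = -9/4 = -2.25
  s[X_1,X_3] = ((-1)·(2) + (3)·(1) + (1)·(0) + (-3)·(0) + (0)·(-3)) / 4 = 1/4 = 0.25
  s[X_2,X_2] = ((2.6)·(2.6) + (0.6)·(0.6) + (-3.4)·(-3.4) + (1.6)·(1.6) + (-1.4)·(-1.4)) / 4 = 23.2/4 = 5.8
  s[X_2,X_3] = ((2.6)·(2) + (0.6)·(1) + (-3.4)·(0) + (1.6)·(0) + (-1.4)·(-3)) / 4 = 10/4 = 2.5
  s[X_3,X_3] = ((2)·(2) + (1)·(1) + (0)·(0) + (0)·(0) + (-3)·(-3)) / 4 = 14/4 = 3.5
  Sample standard deviations s_i = √(s[i,i]):
  s(X_1) = √(5) = 2.2361
  s(X_2) = √(5.8) = 2.4083
  s(X_3) = √(3.5) = 1.8708

Step 3 — r_{ij} = s_{ij} / (s_i · s_j):
  r[X_1,X_1] = 1 (diagonal).
  r[X_1,X_2] = -2.25 / (2.2361 · 2.4083) = -2.25 / 5.3852 = -0.4178
  r[X_1,X_3] = 0.25 / (2.2361 · 1.8708) = 0.25 / 4.1833 = 0.0598
  r[X_2,X_2] = 1 (diagonal).
  r[X_2,X_3] = 2.5 / (2.4083 · 1.8708) = 2.5 / 4.5056 = 0.5549
  r[X_3,X_3] = 1 (diagonal).

R is symmetric with unit diagonal. Assembling:

R = [[1, -0.4178, 0.0598],
 [-0.4178, 1, 0.5549],
 [0.0598, 0.5549, 1]]


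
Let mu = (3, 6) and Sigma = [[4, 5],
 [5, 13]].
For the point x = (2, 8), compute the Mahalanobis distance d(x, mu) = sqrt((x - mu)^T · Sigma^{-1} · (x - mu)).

Step 1 — centre the observation: (x - mu) = (-1, 2).

Step 2 — invert Sigma. det(Sigma) = 4·13 - (5)² = 27.
  Sigma^{-1} = (1/det) · [[d, -b], [-b, a]] = [[0.4815, -0.1852],
 [-0.1852, 0.1481]].

Step 3 — form the quadratic (x - mu)^T · Sigma^{-1} · (x - mu):
  Sigma^{-1} · (x - mu) = (-0.8519, 0.4815).
  (x - mu)^T · [Sigma^{-1} · (x - mu)] = (-1)·(-0.8519) + (2)·(0.4815) = 1.8148.

Step 4 — take square root: d = √(1.8148) ≈ 1.3472.

d(x, mu) = √(1.8148) ≈ 1.3472


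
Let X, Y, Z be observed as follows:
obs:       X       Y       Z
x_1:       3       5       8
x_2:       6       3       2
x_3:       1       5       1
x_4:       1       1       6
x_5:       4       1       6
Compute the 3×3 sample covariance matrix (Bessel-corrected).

Step 1 — column means:
  mean(X) = (3 + 6 + 1 + 1 + 4) / 5 = 15/5 = 3
  mean(Y) = (5 + 3 + 5 + 1 + 1) / 5 = 15/5 = 3
  mean(Z) = (8 + 2 + 1 + 6 + 6) / 5 = 23/5 = 4.6

Step 2 — sample covariance S[i,j] = (1/(n-1)) · Σ_k (x_{k,i} - mean_i) · (x_{k,j} - mean_j), with n-1 = 4.
  S[X,X] = ((0)·(0) + (3)·(3) + (-2)·(-2) + (-2)·(-2) + (1)·(1)) / 4 = 18/4 = 4.5
  S[X,Y] = ((0)·(2) + (3)·(0) + (-2)·(2) + (-2)·(-2) + (1)·(-2)) / 4 = -2/4 = -0.5
  S[X,Z] = ((0)·(3.4) + (3)·(-2.6) + (-2)·(-3.6) + (-2)·(1.4) + (1)·(1.4)) / 4 = -2/4 = -0.5
  S[Y,Y] = ((2)·(2) + (0)·(0) + (2)·(2) + (-2)·(-2) + (-2)·(-2)) / 4 = 16/4 = 4
  S[Y,Z] = ((2)·(3.4) + (0)·(-2.6) + (2)·(-3.6) + (-2)·(1.4) + (-2)·(1.4)) / 4 = -6/4 = -1.5
  S[Z,Z] = ((3.4)·(3.4) + (-2.6)·(-2.6) + (-3.6)·(-3.6) + (1.4)·(1.4) + (1.4)·(1.4)) / 4 = 35.2/4 = 8.8

S is symmetric (S[j,i] = S[i,j]). Assembling:

S = [[4.5, -0.5, -0.5],
 [-0.5, 4, -1.5],
 [-0.5, -1.5, 8.8]]


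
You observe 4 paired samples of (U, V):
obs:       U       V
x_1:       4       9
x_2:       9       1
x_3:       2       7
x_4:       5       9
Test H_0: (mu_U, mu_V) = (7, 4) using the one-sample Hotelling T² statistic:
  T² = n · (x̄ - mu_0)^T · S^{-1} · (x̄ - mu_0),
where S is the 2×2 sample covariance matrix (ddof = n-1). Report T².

Step 1 — sample mean vector:
  mean(U) = (4 + 9 + 2 + 5) / 4 = 20/4 = 5
  mean(V) = (9 + 1 + 7 + 9) / 4 = 26/4 = 6.5
  x̄ = (5, 6.5),  deviation x̄ - mu_0 = (5, 6.5) - (7, 4) = (-2, 2.5).

Step 2 — sample covariance matrix, S[i,j] = (1/(n-1)) · Σ_k (x_{k,i} - mean_i) · (x_{k,j} - mean_j), divisor n-1 = 3:
  S[U,U] = ((-1)·(-1) + (4)·(4) + (-3)·(-3) + (0)·(0)) / 3 = 26/3 = 8.6667
  S[U,V] = ((-1)·(2.5) + (4)·(-5.5) + (-3)·(0.5) + (0)·(2.5)) / 3 = -26/3 = -8.6667
  S[V,V] = ((2.5)·(2.5) + (-5.5)·(-5.5) + (0.5)·(0.5) + (2.5)·(2.5)) / 3 = 43/3 = 14.3333
  S = [[8.6667, -8.6667],
 [-8.6667, 14.3333]].

Step 3 — invert S. det(S) = 8.6667·14.3333 - (-8.6667)² = 49.1111.
  S^{-1} = (1/det) · [[d, -b], [-b, a]] = [[0.2919, 0.1765],
 [0.1765, 0.1765]].

Step 4 — quadratic form (x̄ - mu_0)^T · S^{-1} · (x̄ - mu_0):
  S^{-1} · (x̄ - mu_0) = (-0.1425, 0.0882),
  (x̄ - mu_0)^T · [...] = (-2)·(-0.1425) + (2.5)·(0.0882) = 0.5057.

Step 5 — scale by n: T² = 4 · 0.5057 = 2.0226.

T² ≈ 2.0226


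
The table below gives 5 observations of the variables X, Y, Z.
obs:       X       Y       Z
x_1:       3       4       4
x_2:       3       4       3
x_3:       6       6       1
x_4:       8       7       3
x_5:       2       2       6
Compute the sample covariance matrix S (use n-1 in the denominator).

Step 1 — column means:
  mean(X) = (3 + 3 + 6 + 8 + 2) / 5 = 22/5 = 4.4
  mean(Y) = (4 + 4 + 6 + 7 + 2) / 5 = 23/5 = 4.6
  mean(Z) = (4 + 3 + 1 + 3 + 6) / 5 = 17/5 = 3.4

Step 2 — sample covariance S[i,j] = (1/(n-1)) · Σ_k (x_{k,i} - mean_i) · (x_{k,j} - mean_j), with n-1 = 4.
  S[X,X] = ((-1.4)·(-1.4) + (-1.4)·(-1.4) + (1.6)·(1.6) + (3.6)·(3.6) + (-2.4)·(-2.4)) / 4 = 25.2/4 = 6.3
  S[X,Y] = ((-1.4)·(-0.6) + (-1.4)·(-0.6) + (1.6)·(1.4) + (3.6)·(2.4) + (-2.4)·(-2.6)) / 4 = 18.8/4 = 4.7
  S[X,Z] = ((-1.4)·(0.6) + (-1.4)·(-0.4) + (1.6)·(-2.4) + (3.6)·(-0.4) + (-2.4)·(2.6)) / 4 = -11.8/4 = -2.95
  S[Y,Y] = ((-0.6)·(-0.6) + (-0.6)·(-0.6) + (1.4)·(1.4) + (2.4)·(2.4) + (-2.6)·(-2.6)) / 4 = 15.2/4 = 3.8
  S[Y,Z] = ((-0.6)·(0.6) + (-0.6)·(-0.4) + (1.4)·(-2.4) + (2.4)·(-0.4) + (-2.6)·(2.6)) / 4 = -11.2/4 = -2.8
  S[Z,Z] = ((0.6)·(0.6) + (-0.4)·(-0.4) + (-2.4)·(-2.4) + (-0.4)·(-0.4) + (2.6)·(2.6)) / 4 = 13.2/4 = 3.3

S is symmetric (S[j,i] = S[i,j]). Assembling:

S = [[6.3, 4.7, -2.95],
 [4.7, 3.8, -2.8],
 [-2.95, -2.8, 3.3]]


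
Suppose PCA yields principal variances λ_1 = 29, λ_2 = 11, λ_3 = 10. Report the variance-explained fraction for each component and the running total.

Step 1 — total variance = trace(Sigma) = Σ λ_i = 29 + 11 + 10 = 50.

Step 2 — fraction explained by component i = λ_i / Σ λ:
  PC1: 29/50 = 0.58
  PC2: 11/50 = 0.22
  PC3: 10/50 = 0.2

Step 3 — cumulative fraction after k components = (λ_1 + ... + λ_k) / Σ λ:
  k = 1: 29/50 = 0.58
  k = 2: (29 + 11)/50 = 40/50 = 0.8
  k = 3: (29 + 11 + 10)/50 = 50/50 = 1

Summary (fraction, with percent):

explained: PC1 0.58 (58%), PC2 0.22 (22%), PC3 0.2 (20%);  cumulative: 0.58, 0.8, 1


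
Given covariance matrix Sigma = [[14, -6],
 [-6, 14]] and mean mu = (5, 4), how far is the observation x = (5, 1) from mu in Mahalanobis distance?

Step 1 — centre the observation: (x - mu) = (0, -3).

Step 2 — invert Sigma. det(Sigma) = 14·14 - (-6)² = 160.
  Sigma^{-1} = (1/det) · [[d, -b], [-b, a]] = [[0.0875, 0.0375],
 [0.0375, 0.0875]].

Step 3 — form the quadratic (x - mu)^T · Sigma^{-1} · (x - mu):
  Sigma^{-1} · (x - mu) = (-0.1125, -0.2625).
  (x - mu)^T · [Sigma^{-1} · (x - mu)] = (0)·(-0.1125) + (-3)·(-0.2625) = 0.7875.

Step 4 — take square root: d = √(0.7875) ≈ 0.8874.

d(x, mu) = √(0.7875) ≈ 0.8874


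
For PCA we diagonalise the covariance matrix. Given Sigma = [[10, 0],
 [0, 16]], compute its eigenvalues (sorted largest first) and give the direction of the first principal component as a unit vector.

Step 1 — characteristic polynomial of 2×2 Sigma:
  det(Sigma - λI) = λ² - trace · λ + det = 0.
  trace = 10 + 16 = 26, det = 10·16 - (0)² = 160.
Step 2 — discriminant:
  Δ = trace² - 4·det = 676 - 640 = 36.
Step 3 — eigenvalues:
  λ = (trace ± √Δ)/2 = (26 ± 6)/2,
  λ_1 = 16,  λ_2 = 10.

Step 4 — unit eigenvector for λ_1: Sigma is diagonal, so its eigenvectors are the coordinate axes. λ_1 = 16 is the diagonal entry on the second coordinate axis, hence
  v_1 = (0, 1) (||v_1|| = 1).

λ_1 = 16,  λ_2 = 10;  v_1 ≈ (0, 1)


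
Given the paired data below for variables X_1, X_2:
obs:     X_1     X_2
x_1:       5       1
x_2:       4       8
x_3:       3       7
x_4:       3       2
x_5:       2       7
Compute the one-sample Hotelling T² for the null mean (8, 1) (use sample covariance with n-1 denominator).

Step 1 — sample mean vector:
  mean(X_1) = (5 + 4 + 3 + 3 + 2) / 5 = 17/5 = 3.4
  mean(X_2) = (1 + 8 + 7 + 2 + 7) / 5 = 25/5 = 5
  x̄ = (3.4, 5),  deviation x̄ - mu_0 = (3.4, 5) - (8, 1) = (-4.6, 4).

Step 2 — sample covariance matrix, S[i,j] = (1/(n-1)) · Σ_k (x_{k,i} - mean_i) · (x_{k,j} - mean_j), divisor n-1 = 4:
  S[X_1,X_1] = ((1.6)·(1.6) + (0.6)·(0.6) + (-0.4)·(-0.4) + (-0.4)·(-0.4) + (-1.4)·(-1.4)) / 4 = 5.2/4 = 1.3
  S[X_1,X_2] = ((1.6)·(-4) + (0.6)·(3) + (-0.4)·(2) + (-0.4)·(-3) + (-1.4)·(2)) / 4 = -7/4 = -1.75
  S[X_2,X_2] = ((-4)·(-4) + (3)·(3) + (2)·(2) + (-3)·(-3) + (2)·(2)) / 4 = 42/4 = 10.5
  S = [[1.3, -1.75],
 [-1.75, 10.5]].

Step 3 — invert S. det(S) = 1.3·10.5 - (-1.75)² = 10.5875.
  S^{-1} = (1/det) · [[d, -b], [-b, a]] = [[0.9917, 0.1653],
 [0.1653, 0.1228]].

Step 4 — quadratic form (x̄ - mu_0)^T · S^{-1} · (x̄ - mu_0):
  S^{-1} · (x̄ - mu_0) = (-3.9008, -0.2692),
  (x̄ - mu_0)^T · [...] = (-4.6)·(-3.9008) + (4)·(-0.2692) = 16.8671.

Step 5 — scale by n: T² = 5 · 16.8671 = 84.3353.

T² ≈ 84.3353


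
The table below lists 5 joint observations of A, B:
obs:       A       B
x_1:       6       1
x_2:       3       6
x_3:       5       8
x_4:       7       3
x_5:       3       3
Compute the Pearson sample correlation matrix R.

Step 1 — column means:
  mean(A) = (6 + 3 + 5 + 7 + 3) / 5 = 24/5 = 4.8
  mean(B) = (1 + 6 + 8 + 3 + 3) / 5 = 21/5 = 4.2

Step 2 — sample variances and covariances s[i,j] = (1/(n-1)) · Σ_k (x_{k,i} - mean_i) · (x_{k,j} - mean_j), with n-1 = 4:
  s[A,A] = ((1.2)·(1.2) + (-1.8)·(-1.8) + (0.2)·(0.2) + (2.2)·(2.2) + (-1.8)·(-1.8)) / 4 = 12.8/4 = 3.2
  s[A,B] = ((1.2)·(-3.2) + (-1.8)·(1.8) + (0.2)·(3.8) + (2.2)·(-1.2) + (-1.8)·(-1.2)) / 4 = -6.8/4 = -1.7
  s[B,B] = ((-3.2)·(-3.2) + (1.8)·(1.8) + (3.8)·(3.8) + (-1.2)·(-1.2) + (-1.2)·(-1.2)) / 4 = 30.8/4 = 7.7
  Sample standard deviations s_i = √(s[i,i]):
  s(A) = √(3.2) = 1.7889
  s(B) = √(7.7) = 2.7749

Step 3 — r_{ij} = s_{ij} / (s_i · s_j):
  r[A,A] = 1 (diagonal).
  r[A,B] = -1.7 / (1.7889 · 2.7749) = -1.7 / 4.9639 = -0.3425
  r[B,B] = 1 (diagonal).

R is symmetric with unit diagonal. Assembling:

R = [[1, -0.3425],
 [-0.3425, 1]]


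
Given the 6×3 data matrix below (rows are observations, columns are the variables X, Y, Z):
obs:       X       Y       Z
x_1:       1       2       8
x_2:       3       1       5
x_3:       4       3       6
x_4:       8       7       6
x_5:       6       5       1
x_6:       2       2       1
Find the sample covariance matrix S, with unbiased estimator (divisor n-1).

Step 1 — column means:
  mean(X) = (1 + 3 + 4 + 8 + 6 + 2) / 6 = 24/6 = 4
  mean(Y) = (2 + 1 + 3 + 7 + 5 + 2) / 6 = 20/6 = 3.3333
  mean(Z) = (8 + 5 + 6 + 6 + 1 + 1) / 6 = 27/6 = 4.5

Step 2 — sample covariance S[i,j] = (1/(n-1)) · Σ_k (x_{k,i} - mean_i) · (x_{k,j} - mean_j), with n-1 = 5.
  S[X,X] = ((-3)·(-3) + (-1)·(-1) + (0)·(0) + (4)·(4) + (2)·(2) + (-2)·(-2)) / 5 = 34/5 = 6.8
  S[X,Y] = ((-3)·(-1.3333) + (-1)·(-2.3333) + (0)·(-0.3333) + (4)·(3.6667) + (2)·(1.6667) + (-2)·(-1.3333)) / 5 = 27/5 = 5.4
  S[X,Z] = ((-3)·(3.5) + (-1)·(0.5) + (0)·(1.5) + (4)·(1.5) + (2)·(-3.5) + (-2)·(-3.5)) / 5 = -5/5 = -1
  S[Y,Y] = ((-1.3333)·(-1.3333) + (-2.3333)·(-2.3333) + (-0.3333)·(-0.3333) + (3.6667)·(3.6667) + (1.6667)·(1.6667) + (-1.3333)·(-1.3333)) / 5 = 25.3333/5 = 5.0667
  S[Y,Z] = ((-1.3333)·(3.5) + (-2.3333)·(0.5) + (-0.3333)·(1.5) + (3.6667)·(1.5) + (1.6667)·(-3.5) + (-1.3333)·(-3.5)) / 5 = -2/5 = -0.4
  S[Z,Z] = ((3.5)·(3.5) + (0.5)·(0.5) + (1.5)·(1.5) + (1.5)·(1.5) + (-3.5)·(-3.5) + (-3.5)·(-3.5)) / 5 = 41.5/5 = 8.3

S is symmetric (S[j,i] = S[i,j]). Assembling:

S = [[6.8, 5.4, -1],
 [5.4, 5.0667, -0.4],
 [-1, -0.4, 8.3]]


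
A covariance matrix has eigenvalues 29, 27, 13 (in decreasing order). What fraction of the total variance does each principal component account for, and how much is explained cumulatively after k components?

Step 1 — total variance = trace(Sigma) = Σ λ_i = 29 + 27 + 13 = 69.

Step 2 — fraction explained by component i = λ_i / Σ λ:
  PC1: 29/69 = 0.4203
  PC2: 27/69 = 0.3913
  PC3: 13/69 = 0.1884

Step 3 — cumulative fraction after k components = (λ_1 + ... + λ_k) / Σ λ:
  k = 1: 29/69 = 0.4203
  k = 2: (29 + 27)/69 = 56/69 = 0.8116
  k = 3: (29 + 27 + 13)/69 = 69/69 = 1

Summary (fraction, with percent):

explained: PC1 0.4203 (42.03%), PC2 0.3913 (39.13%), PC3 0.1884 (18.84%);  cumulative: 0.4203, 0.8116, 1


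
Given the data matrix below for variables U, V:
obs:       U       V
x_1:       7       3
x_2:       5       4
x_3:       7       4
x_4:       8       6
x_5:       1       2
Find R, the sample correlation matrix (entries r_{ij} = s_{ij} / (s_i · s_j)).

Step 1 — column means:
  mean(U) = (7 + 5 + 7 + 8 + 1) / 5 = 28/5 = 5.6
  mean(V) = (3 + 4 + 4 + 6 + 2) / 5 = 19/5 = 3.8

Step 2 — sample variances and covariances s[i,j] = (1/(n-1)) · Σ_k (x_{k,i} - mean_i) · (x_{k,j} - mean_j), with n-1 = 4:
  s[U,U] = ((1.4)·(1.4) + (-0.6)·(-0.6) + (1.4)·(1.4) + (2.4)·(2.4) + (-4.6)·(-4.6)) / 4 = 31.2/4 = 7.8
  s[U,V] = ((1.4)·(-0.8) + (-0.6)·(0.2) + (1.4)·(0.2) + (2.4)·(2.2) + (-4.6)·(-1.8)) / 4 = 12.6/4 = 3.15
  s[V,V] = ((-0.8)·(-0.8) + (0.2)·(0.2) + (0.2)·(0.2) + (2.2)·(2.2) + (-1.8)·(-1.8)) / 4 = 8.8/4 = 2.2
  Sample standard deviations s_i = √(s[i,i]):
  s(U) = √(7.8) = 2.7928
  s(V) = √(2.2) = 1.4832

Step 3 — r_{ij} = s_{ij} / (s_i · s_j):
  r[U,U] = 1 (diagonal).
  r[U,V] = 3.15 / (2.7928 · 1.4832) = 3.15 / 4.1425 = 0.7604
  r[V,V] = 1 (diagonal).

R is symmetric with unit diagonal. Assembling:

R = [[1, 0.7604],
 [0.7604, 1]]


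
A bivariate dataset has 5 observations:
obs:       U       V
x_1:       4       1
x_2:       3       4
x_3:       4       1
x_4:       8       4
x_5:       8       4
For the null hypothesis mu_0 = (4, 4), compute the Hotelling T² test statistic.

Step 1 — sample mean vector:
  mean(U) = (4 + 3 + 4 + 8 + 8) / 5 = 27/5 = 5.4
  mean(V) = (1 + 4 + 1 + 4 + 4) / 5 = 14/5 = 2.8
  x̄ = (5.4, 2.8),  deviation x̄ - mu_0 = (5.4, 2.8) - (4, 4) = (1.4, -1.2).

Step 2 — sample covariance matrix, S[i,j] = (1/(n-1)) · Σ_k (x_{k,i} - mean_i) · (x_{k,j} - mean_j), divisor n-1 = 4:
  S[U,U] = ((-1.4)·(-1.4) + (-2.4)·(-2.4) + (-1.4)·(-1.4) + (2.6)·(2.6) + (2.6)·(2.6)) / 4 = 23.2/4 = 5.8
  S[U,V] = ((-1.4)·(-1.8) + (-2.4)·(1.2) + (-1.4)·(-1.8) + (2.6)·(1.2) + (2.6)·(1.2)) / 4 = 8.4/4 = 2.1
  S[V,V] = ((-1.8)·(-1.8) + (1.2)·(1.2) + (-1.8)·(-1.8) + (1.2)·(1.2) + (1.2)·(1.2)) / 4 = 10.8/4 = 2.7
  S = [[5.8, 2.1],
 [2.1, 2.7]].

Step 3 — invert S. det(S) = 5.8·2.7 - (2.1)² = 11.25.
  S^{-1} = (1/det) · [[d, -b], [-b, a]] = [[0.24, -0.1867],
 [-0.1867, 0.5156]].

Step 4 — quadratic form (x̄ - mu_0)^T · S^{-1} · (x̄ - mu_0):
  S^{-1} · (x̄ - mu_0) = (0.56, -0.88),
  (x̄ - mu_0)^T · [...] = (1.4)·(0.56) + (-1.2)·(-0.88) = 1.84.

Step 5 — scale by n: T² = 5 · 1.84 = 9.2.

T² ≈ 9.2


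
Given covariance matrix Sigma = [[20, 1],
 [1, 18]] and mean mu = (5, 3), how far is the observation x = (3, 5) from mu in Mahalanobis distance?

Step 1 — centre the observation: (x - mu) = (-2, 2).

Step 2 — invert Sigma. det(Sigma) = 20·18 - (1)² = 359.
  Sigma^{-1} = (1/det) · [[d, -b], [-b, a]] = [[0.0501, -0.0028],
 [-0.0028, 0.0557]].

Step 3 — form the quadratic (x - mu)^T · Sigma^{-1} · (x - mu):
  Sigma^{-1} · (x - mu) = (-0.1058, 0.117).
  (x - mu)^T · [Sigma^{-1} · (x - mu)] = (-2)·(-0.1058) + (2)·(0.117) = 0.4457.

Step 4 — take square root: d = √(0.4457) ≈ 0.6676.

d(x, mu) = √(0.4457) ≈ 0.6676


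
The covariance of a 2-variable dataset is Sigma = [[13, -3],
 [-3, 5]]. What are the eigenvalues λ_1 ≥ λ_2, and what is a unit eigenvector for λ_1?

Step 1 — characteristic polynomial of 2×2 Sigma:
  det(Sigma - λI) = λ² - trace · λ + det = 0.
  trace = 13 + 5 = 18, det = 13·5 - (-3)² = 56.
Step 2 — discriminant:
  Δ = trace² - 4·det = 324 - 224 = 100.
Step 3 — eigenvalues:
  λ = (trace ± √Δ)/2 = (18 ± 10)/2,
  λ_1 = 14,  λ_2 = 4.

Step 4 — unit eigenvector for λ_1: solve (Sigma - λ_1 I)v = 0. First row:
  (13 - 14)·v_x + (-3)·v_y = 0, i.e. (-1)·v_x + (-3)·v_y = 0,
  so v ∝ (b, λ_1 - a) = (-3, 1); multiply by -1 so the first entry is positive: u = (3, -1).
  ||u|| = √((3)² + (-1)²) = √(10) ≈ 3.1623,
  v_1 = u/||u|| ≈ (0.9487, -0.3162) (||v_1|| = 1).

λ_1 = 14,  λ_2 = 4;  v_1 ≈ (0.9487, -0.3162)


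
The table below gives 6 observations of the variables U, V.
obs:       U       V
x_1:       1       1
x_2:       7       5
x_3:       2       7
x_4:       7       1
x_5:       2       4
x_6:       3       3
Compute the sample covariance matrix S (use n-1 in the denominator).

Step 1 — column means:
  mean(U) = (1 + 7 + 2 + 7 + 2 + 3) / 6 = 22/6 = 3.6667
  mean(V) = (1 + 5 + 7 + 1 + 4 + 3) / 6 = 21/6 = 3.5

Step 2 — sample covariance S[i,j] = (1/(n-1)) · Σ_k (x_{k,i} - mean_i) · (x_{k,j} - mean_j), with n-1 = 5.
  S[U,U] = ((-2.6667)·(-2.6667) + (3.3333)·(3.3333) + (-1.6667)·(-1.6667) + (3.3333)·(3.3333) + (-1.6667)·(-1.6667) + (-0.6667)·(-0.6667)) / 5 = 35.3333/5 = 7.0667
  S[U,V] = ((-2.6667)·(-2.5) + (3.3333)·(1.5) + (-1.6667)·(3.5) + (3.3333)·(-2.5) + (-1.6667)·(0.5) + (-0.6667)·(-0.5)) / 5 = -3/5 = -0.6
  S[V,V] = ((-2.5)·(-2.5) + (1.5)·(1.5) + (3.5)·(3.5) + (-2.5)·(-2.5) + (0.5)·(0.5) + (-0.5)·(-0.5)) / 5 = 27.5/5 = 5.5

S is symmetric (S[j,i] = S[i,j]). Assembling:

S = [[7.0667, -0.6],
 [-0.6, 5.5]]


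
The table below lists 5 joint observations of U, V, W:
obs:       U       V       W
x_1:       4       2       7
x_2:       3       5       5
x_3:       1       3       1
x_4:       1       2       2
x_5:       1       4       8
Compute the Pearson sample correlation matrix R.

Step 1 — column means:
  mean(U) = (4 + 3 + 1 + 1 + 1) / 5 = 10/5 = 2
  mean(V) = (2 + 5 + 3 + 2 + 4) / 5 = 16/5 = 3.2
  mean(W) = (7 + 5 + 1 + 2 + 8) / 5 = 23/5 = 4.6

Step 2 — sample variances and covariances s[i,j] = (1/(n-1)) · Σ_k (x_{k,i} - mean_i) · (x_{k,j} - mean_j), with n-1 = 4:
  s[U,U] = ((2)·(2) + (1)·(1) + (-1)·(-1) + (-1)·(-1) + (-1)·(-1)) / 4 = 8/4 = 2
  s[U,V] = ((2)·(-1.2) + (1)·(1.8) + (-1)·(-0.2) + (-1)·(-1.2) + (-1)·(0.8)) / 4 = 0/4 = 0
  s[U,W] = ((2)·(2.4) + (1)·(0.4) + (-1)·(-3.6) + (-1)·(-2.6) + (-1)·(3.4)) / 4 = 8/4 = 2
  s[V,V] = ((-1.2)·(-1.2) + (1.8)·(1.8) + (-0.2)·(-0.2) + (-1.2)·(-1.2) + (0.8)·(0.8)) / 4 = 6.8/4 = 1.7
  s[V,W] = ((-1.2)·(2.4) + (1.8)·(0.4) + (-0.2)·(-3.6) + (-1.2)·(-2.6) + (0.8)·(3.4)) / 4 = 4.4/4 = 1.1
  s[W,W] = ((2.4)·(2.4) + (0.4)·(0.4) + (-3.6)·(-3.6) + (-2.6)·(-2.6) + (3.4)·(3.4)) / 4 = 37.2/4 = 9.3
  Sample standard deviations s_i = √(s[i,i]):
  s(U) = √(2) = 1.4142
  s(V) = √(1.7) = 1.3038
  s(W) = √(9.3) = 3.0496

Step 3 — r_{ij} = s_{ij} / (s_i · s_j):
  r[U,U] = 1 (diagonal).
  r[U,V] = 0 / (1.4142 · 1.3038) = 0 / 1.8439 = 0
  r[U,W] = 2 / (1.4142 · 3.0496) = 2 / 4.3128 = 0.4637
  r[V,V] = 1 (diagonal).
  r[V,W] = 1.1 / (1.3038 · 3.0496) = 1.1 / 3.9762 = 0.2766
  r[W,W] = 1 (diagonal).

R is symmetric with unit diagonal. Assembling:

R = [[1, 0, 0.4637],
 [0, 1, 0.2766],
 [0.4637, 0.2766, 1]]


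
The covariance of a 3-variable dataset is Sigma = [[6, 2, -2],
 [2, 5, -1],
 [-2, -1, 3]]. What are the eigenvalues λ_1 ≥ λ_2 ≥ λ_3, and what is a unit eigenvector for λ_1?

Step 1 — characteristic polynomial p(λ) = det(λI - Sigma) = λ³ - tr·λ² + c_1·λ - det, where tr = trace, c_1 = sum of the principal 2×2 minors, det = det(Sigma):
  tr = 6 + 5 + 3 = 14,
  c_1 = (6·5 - (2)²) + (6·3 - (-2)²) + (5·3 - (-1)²) = 26 + 14 + 14 = 54,
  det = 6·(5·3 - (-1)²) - (2)·((2)·3 - (-1)·(-2)) + (-2)·((2)·(-1) - 5·(-2)) = 6·(14) - (2)·(4) + (-2)·(8) = 60.
  So p(λ) = λ³ - 14λ² + 54λ - 60.
Step 2 — look for an integer root (rational root theorem: any rational root is an integer divisor of 60). Testing λ = 2:
  p(2) = 8 - 56 + 108 - 60 = 0  ✓
  Dividing out (λ - 2): p(λ) = (λ - 2)(λ² - 12λ + 30).
Step 3 — remaining eigenvalues from the quadratic λ² - 12λ + 30 = 0:
  Δ = 12² - 4·30 = 144 - 120 = 24,  λ = (12 ± √24)/2 = (12 ± 4.899)/2 ≈ 8.4495 or 3.5505.
  Sorted: λ_1 = 8.4495,  λ_2 = 3.5505,  λ_3 = 2  (check: sum = 14 = tr ✓).

Step 4 — unit eigenvector for λ_1 ≈ 8.4495: v spans the null space of (Sigma - λ_1 I), whose rows are
  r_1 = (-2.4495, 2, -2),  r_2 = (2, -3.4495, -1),  r_3 = (-2, -1, -5.4495).
  v is orthogonal to every row, so take v ∝ r_1 × r_2 = ((2)·(-1) - (-2)·(-3.4495), (-2)·(2) - (-2.4495)·(-1), (-2.4495)·(-3.4495) - (2)·(2)) ≈ (-8.899, -6.4495, 4.4495).
  Rescale (multiply by -1 so the first nonzero entry is positive): u = (8.899, 6.4495, -4.4495).
  ||u|| = √((8.899)² + (6.4495)² + (-4.4495)²) = √(140.5857) ≈ 11.8569,  v_1 = u/||u|| ≈ (0.7505, 0.5439, -0.3753) (||v_1|| = 1).

λ_1 = 8.4495,  λ_2 = 3.5505,  λ_3 = 2;  v_1 ≈ (0.7505, 0.5439, -0.3753)


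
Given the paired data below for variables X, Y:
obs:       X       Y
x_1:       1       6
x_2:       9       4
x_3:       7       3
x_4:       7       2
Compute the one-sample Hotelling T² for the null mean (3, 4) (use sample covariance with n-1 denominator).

Step 1 — sample mean vector:
  mean(X) = (1 + 9 + 7 + 7) / 4 = 24/4 = 6
  mean(Y) = (6 + 4 + 3 + 2) / 4 = 15/4 = 3.75
  x̄ = (6, 3.75),  deviation x̄ - mu_0 = (6, 3.75) - (3, 4) = (3, -0.25).

Step 2 — sample covariance matrix, S[i,j] = (1/(n-1)) · Σ_k (x_{k,i} - mean_i) · (x_{k,j} - mean_j), divisor n-1 = 3:
  S[X,X] = ((-5)·(-5) + (3)·(3) + (1)·(1) + (1)·(1)) / 3 = 36/3 = 12
  S[X,Y] = ((-5)·(2.25) + (3)·(0.25) + (1)·(-0.75) + (1)·(-1.75)) / 3 = -13/3 = -4.3333
  S[Y,Y] = ((2.25)·(2.25) + (0.25)·(0.25) + (-0.75)·(-0.75) + (-1.75)·(-1.75)) / 3 = 8.75/3 = 2.9167
  S = [[12, -4.3333],
 [-4.3333, 2.9167]].

Step 3 — invert S. det(S) = 12·2.9167 - (-4.3333)² = 16.2222.
  S^{-1} = (1/det) · [[d, -b], [-b, a]] = [[0.1798, 0.2671],
 [0.2671, 0.7397]].

Step 4 — quadratic form (x̄ - mu_0)^T · S^{-1} · (x̄ - mu_0):
  S^{-1} · (x̄ - mu_0) = (0.4726, 0.6164),
  (x̄ - mu_0)^T · [...] = (3)·(0.4726) + (-0.25)·(0.6164) = 1.2637.

Step 5 — scale by n: T² = 4 · 1.2637 = 5.0548.

T² ≈ 5.0548


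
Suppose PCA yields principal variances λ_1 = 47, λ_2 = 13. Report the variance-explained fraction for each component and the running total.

Step 1 — total variance = trace(Sigma) = Σ λ_i = 47 + 13 = 60.

Step 2 — fraction explained by component i = λ_i / Σ λ:
  PC1: 47/60 = 0.7833
  PC2: 13/60 = 0.2167

Step 3 — cumulative fraction after k components = (λ_1 + ... + λ_k) / Σ λ:
  k = 1: 47/60 = 0.7833
  k = 2: (47 + 13)/60 = 60/60 = 1

Summary (fraction, with percent):

explained: PC1 0.7833 (78.33%), PC2 0.2167 (21.67%);  cumulative: 0.7833, 1


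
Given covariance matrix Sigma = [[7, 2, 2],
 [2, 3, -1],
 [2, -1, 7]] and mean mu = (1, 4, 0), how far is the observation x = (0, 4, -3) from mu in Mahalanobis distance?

Step 1 — centre the observation: (x - mu) = (-1, 0, -3).

Step 2 — invert Sigma (cofactor / det for 3×3, or solve directly):
  Sigma^{-1} = [[0.2174, -0.1739, -0.087],
 [-0.1739, 0.4891, 0.1196],
 [-0.087, 0.1196, 0.1848]].

Step 3 — form the quadratic (x - mu)^T · Sigma^{-1} · (x - mu):
  Sigma^{-1} · (x - mu) = (0.0435, -0.1848, -0.4674).
  (x - mu)^T · [Sigma^{-1} · (x - mu)] = (-1)·(0.0435) + (0)·(-0.1848) + (-3)·(-0.4674) = 1.3587.

Step 4 — take square root: d = √(1.3587) ≈ 1.1656.

d(x, mu) = √(1.3587) ≈ 1.1656


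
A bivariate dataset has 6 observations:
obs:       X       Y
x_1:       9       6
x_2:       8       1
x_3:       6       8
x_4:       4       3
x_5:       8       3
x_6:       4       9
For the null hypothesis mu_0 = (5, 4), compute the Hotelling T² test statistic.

Step 1 — sample mean vector:
  mean(X) = (9 + 8 + 6 + 4 + 8 + 4) / 6 = 39/6 = 6.5
  mean(Y) = (6 + 1 + 8 + 3 + 3 + 9) / 6 = 30/6 = 5
  x̄ = (6.5, 5),  deviation x̄ - mu_0 = (6.5, 5) - (5, 4) = (1.5, 1).

Step 2 — sample covariance matrix, S[i,j] = (1/(n-1)) · Σ_k (x_{k,i} - mean_i) · (x_{k,j} - mean_j), divisor n-1 = 5:
  S[X,X] = ((2.5)·(2.5) + (1.5)·(1.5) + (-0.5)·(-0.5) + (-2.5)·(-2.5) + (1.5)·(1.5) + (-2.5)·(-2.5)) / 5 = 23.5/5 = 4.7
  S[X,Y] = ((2.5)·(1) + (1.5)·(-4) + (-0.5)·(3) + (-2.5)·(-2) + (1.5)·(-2) + (-2.5)·(4)) / 5 = -13/5 = -2.6
  S[Y,Y] = ((1)·(1) + (-4)·(-4) + (3)·(3) + (-2)·(-2) + (-2)·(-2) + (4)·(4)) / 5 = 50/5 = 10
  S = [[4.7, -2.6],
 [-2.6, 10]].

Step 3 — invert S. det(S) = 4.7·10 - (-2.6)² = 40.24.
  S^{-1} = (1/det) · [[d, -b], [-b, a]] = [[0.2485, 0.0646],
 [0.0646, 0.1168]].

Step 4 — quadratic form (x̄ - mu_0)^T · S^{-1} · (x̄ - mu_0):
  S^{-1} · (x̄ - mu_0) = (0.4374, 0.2137),
  (x̄ - mu_0)^T · [...] = (1.5)·(0.4374) + (1)·(0.2137) = 0.8698.

Step 5 — scale by n: T² = 6 · 0.8698 = 5.2187.

T² ≈ 5.2187


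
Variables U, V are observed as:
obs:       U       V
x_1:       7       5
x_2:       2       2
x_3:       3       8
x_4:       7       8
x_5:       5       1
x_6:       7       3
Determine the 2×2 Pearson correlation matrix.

Step 1 — column means:
  mean(U) = (7 + 2 + 3 + 7 + 5 + 7) / 6 = 31/6 = 5.1667
  mean(V) = (5 + 2 + 8 + 8 + 1 + 3) / 6 = 27/6 = 4.5

Step 2 — sample variances and covariances s[i,j] = (1/(n-1)) · Σ_k (x_{k,i} - mean_i) · (x_{k,j} - mean_j), with n-1 = 5:
  s[U,U] = ((1.8333)·(1.8333) + (-3.1667)·(-3.1667) + (-2.1667)·(-2.1667) + (1.8333)·(1.8333) + (-0.1667)·(-0.1667) + (1.8333)·(1.8333)) / 5 = 24.8333/5 = 4.9667
  s[U,V] = ((1.8333)·(0.5) + (-3.1667)·(-2.5) + (-2.1667)·(3.5) + (1.8333)·(3.5) + (-0.1667)·(-3.5) + (1.8333)·(-1.5)) / 5 = 5.5/5 = 1.1
  s[V,V] = ((0.5)·(0.5) + (-2.5)·(-2.5) + (3.5)·(3.5) + (3.5)·(3.5) + (-3.5)·(-3.5) + (-1.5)·(-1.5)) / 5 = 45.5/5 = 9.1
  Sample standard deviations s_i = √(s[i,i]):
  s(U) = √(4.9667) = 2.2286
  s(V) = √(9.1) = 3.0166

Step 3 — r_{ij} = s_{ij} / (s_i · s_j):
  r[U,U] = 1 (diagonal).
  r[U,V] = 1.1 / (2.2286 · 3.0166) = 1.1 / 6.7228 = 0.1636
  r[V,V] = 1 (diagonal).

R is symmetric with unit diagonal. Assembling:

R = [[1, 0.1636],
 [0.1636, 1]]


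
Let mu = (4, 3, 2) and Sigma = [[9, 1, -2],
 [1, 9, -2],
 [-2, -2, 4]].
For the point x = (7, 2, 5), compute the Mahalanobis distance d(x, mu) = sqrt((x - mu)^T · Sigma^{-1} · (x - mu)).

Step 1 — centre the observation: (x - mu) = (3, -1, 3).

Step 2 — invert Sigma (cofactor / det for 3×3, or solve directly):
  Sigma^{-1} = [[0.125, 0, 0.0625],
 [0, 0.125, 0.0625],
 [0.0625, 0.0625, 0.3125]].

Step 3 — form the quadratic (x - mu)^T · Sigma^{-1} · (x - mu):
  Sigma^{-1} · (x - mu) = (0.5625, 0.0625, 1.0625).
  (x - mu)^T · [Sigma^{-1} · (x - mu)] = (3)·(0.5625) + (-1)·(0.0625) + (3)·(1.0625) = 4.8125.

Step 4 — take square root: d = √(4.8125) ≈ 2.1937.

d(x, mu) = √(4.8125) ≈ 2.1937


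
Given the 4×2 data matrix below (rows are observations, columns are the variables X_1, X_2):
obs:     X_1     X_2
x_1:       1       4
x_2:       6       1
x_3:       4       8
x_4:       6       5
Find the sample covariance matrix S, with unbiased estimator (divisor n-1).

Step 1 — column means:
  mean(X_1) = (1 + 6 + 4 + 6) / 4 = 17/4 = 4.25
  mean(X_2) = (4 + 1 + 8 + 5) / 4 = 18/4 = 4.5

Step 2 — sample covariance S[i,j] = (1/(n-1)) · Σ_k (x_{k,i} - mean_i) · (x_{k,j} - mean_j), with n-1 = 3.
  S[X_1,X_1] = ((-3.25)·(-3.25) + (1.75)·(1.75) + (-0.25)·(-0.25) + (1.75)·(1.75)) / 3 = 16.75/3 = 5.5833
  S[X_1,X_2] = ((-3.25)·(-0.5) + (1.75)·(-3.5) + (-0.25)·(3.5) + (1.75)·(0.5)) / 3 = -4.5/3 = -1.5
  S[X_2,X_2] = ((-0.5)·(-0.5) + (-3.5)·(-3.5) + (3.5)·(3.5) + (0.5)·(0.5)) / 3 = 25/3 = 8.3333

S is symmetric (S[j,i] = S[i,j]). Assembling:

S = [[5.5833, -1.5],
 [-1.5, 8.3333]]


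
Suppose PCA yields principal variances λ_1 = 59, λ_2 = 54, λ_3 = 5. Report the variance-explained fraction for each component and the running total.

Step 1 — total variance = trace(Sigma) = Σ λ_i = 59 + 54 + 5 = 118.

Step 2 — fraction explained by component i = λ_i / Σ λ:
  PC1: 59/118 = 0.5
  PC2: 54/118 = 0.4576
  PC3: 5/118 = 0.0424

Step 3 — cumulative fraction after k components = (λ_1 + ... + λ_k) / Σ λ:
  k = 1: 59/118 = 0.5
  k = 2: (59 + 54)/118 = 113/118 = 0.9576
  k = 3: (59 + 54 + 5)/118 = 118/118 = 1

Summary (fraction, with percent):

explained: PC1 0.5 (50%), PC2 0.4576 (45.76%), PC3 0.0424 (4.24%);  cumulative: 0.5, 0.9576, 1


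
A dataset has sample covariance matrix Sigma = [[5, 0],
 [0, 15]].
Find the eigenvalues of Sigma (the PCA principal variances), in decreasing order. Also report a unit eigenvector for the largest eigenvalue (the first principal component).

Step 1 — characteristic polynomial of 2×2 Sigma:
  det(Sigma - λI) = λ² - trace · λ + det = 0.
  trace = 5 + 15 = 20, det = 5·15 - (0)² = 75.
Step 2 — discriminant:
  Δ = trace² - 4·det = 400 - 300 = 100.
Step 3 — eigenvalues:
  λ = (trace ± √Δ)/2 = (20 ± 10)/2,
  λ_1 = 15,  λ_2 = 5.

Step 4 — unit eigenvector for λ_1: Sigma is diagonal, so its eigenvectors are the coordinate axes. λ_1 = 15 is the diagonal entry on the second coordinate axis, hence
  v_1 = (0, 1) (||v_1|| = 1).

λ_1 = 15,  λ_2 = 5;  v_1 ≈ (0, 1)


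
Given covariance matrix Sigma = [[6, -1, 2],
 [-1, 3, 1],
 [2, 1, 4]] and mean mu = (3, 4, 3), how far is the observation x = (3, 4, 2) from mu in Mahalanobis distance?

Step 1 — centre the observation: (x - mu) = (0, 0, -1).

Step 2 — invert Sigma (cofactor / det for 3×3, or solve directly):
  Sigma^{-1} = [[0.2391, 0.1304, -0.1522],
 [0.1304, 0.4348, -0.1739],
 [-0.1522, -0.1739, 0.3696]].

Step 3 — form the quadratic (x - mu)^T · Sigma^{-1} · (x - mu):
  Sigma^{-1} · (x - mu) = (0.1522, 0.1739, -0.3696).
  (x - mu)^T · [Sigma^{-1} · (x - mu)] = (0)·(0.1522) + (0)·(0.1739) + (-1)·(-0.3696) = 0.3696.

Step 4 — take square root: d = √(0.3696) ≈ 0.6079.

d(x, mu) = √(0.3696) ≈ 0.6079


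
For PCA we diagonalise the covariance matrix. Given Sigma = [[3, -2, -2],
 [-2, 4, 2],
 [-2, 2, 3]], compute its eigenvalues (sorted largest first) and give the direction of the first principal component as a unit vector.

Step 1 — characteristic polynomial p(λ) = det(λI - Sigma) = λ³ - tr·λ² + c_1·λ - det, where tr = trace, c_1 = sum of the principal 2×2 minors, det = det(Sigma):
  tr = 3 + 4 + 3 = 10,
  c_1 = (3·4 - (-2)²) + (3·3 - (-2)²) + (4·3 - (2)²) = 8 + 5 + 8 = 21,
  det = 3·(4·3 - (2)²) - (-2)·((-2)·3 - (2)·(-2)) + (-2)·((-2)·(2) - 4·(-2)) = 3·(8) - (-2)·(-2) + (-2)·(4) = 12.
  So p(λ) = λ³ - 10λ² + 21λ - 12.
Step 2 — look for an integer root (rational root theorem: any rational root is an integer divisor of 12). Testing λ = 1:
  p(1) = 1 - 10 + 21 - 12 = 0  ✓
  Dividing out (λ - 1): p(λ) = (λ - 1)(λ² - 9λ + 12).
Step 3 — remaining eigenvalues from the quadratic λ² - 9λ + 12 = 0:
  Δ = 9² - 4·12 = 81 - 48 = 33,  λ = (9 ± √33)/2 = (9 ± 5.7446)/2 ≈ 7.3723 or 1.6277.
  Sorted: λ_1 = 7.3723,  λ_2 = 1.6277,  λ_3 = 1  (check: sum = 10 = tr ✓).

Step 4 — unit eigenvector for λ_1 ≈ 7.3723: v spans the null space of (Sigma - λ_1 I), whose rows are
  r_1 = (-4.3723, -2, -2),  r_2 = (-2, -3.3723, 2),  r_3 = (-2, 2, -4.3723).
  v is orthogonal to every row, so take v ∝ r_1 × r_2 = ((-2)·(2) - (-2)·(-3.3723), (-2)·(-2) - (-4.3723)·(2), (-4.3723)·(-3.3723) - (-2)·(-2)) ≈ (-10.7446, 12.7446, 10.7446).
  Rescale (multiply by -1 so the first nonzero entry is positive): u = (10.7446, -12.7446, -10.7446).
  ||u|| = √((10.7446)² + (-12.7446)² + (-10.7446)²) = √(393.3151) ≈ 19.8322,  v_1 = u/||u|| ≈ (0.5418, -0.6426, -0.5418) (||v_1|| = 1).

λ_1 = 7.3723,  λ_2 = 1.6277,  λ_3 = 1;  v_1 ≈ (0.5418, -0.6426, -0.5418)


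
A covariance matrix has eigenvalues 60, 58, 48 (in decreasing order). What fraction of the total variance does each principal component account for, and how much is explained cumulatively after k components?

Step 1 — total variance = trace(Sigma) = Σ λ_i = 60 + 58 + 48 = 166.

Step 2 — fraction explained by component i = λ_i / Σ λ:
  PC1: 60/166 = 0.3614
  PC2: 58/166 = 0.3494
  PC3: 48/166 = 0.2892

Step 3 — cumulative fraction after k components = (λ_1 + ... + λ_k) / Σ λ:
  k = 1: 60/166 = 0.3614
  k = 2: (60 + 58)/166 = 118/166 = 0.7108
  k = 3: (60 + 58 + 48)/166 = 166/166 = 1

Summary (fraction, with percent):

explained: PC1 0.3614 (36.14%), PC2 0.3494 (34.94%), PC3 0.2892 (28.92%);  cumulative: 0.3614, 0.7108, 1


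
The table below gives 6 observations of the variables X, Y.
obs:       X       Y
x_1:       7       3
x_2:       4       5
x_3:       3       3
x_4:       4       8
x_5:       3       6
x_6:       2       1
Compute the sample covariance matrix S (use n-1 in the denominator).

Step 1 — column means:
  mean(X) = (7 + 4 + 3 + 4 + 3 + 2) / 6 = 23/6 = 3.8333
  mean(Y) = (3 + 5 + 3 + 8 + 6 + 1) / 6 = 26/6 = 4.3333

Step 2 — sample covariance S[i,j] = (1/(n-1)) · Σ_k (x_{k,i} - mean_i) · (x_{k,j} - mean_j), with n-1 = 5.
  S[X,X] = ((3.1667)·(3.1667) + (0.1667)·(0.1667) + (-0.8333)·(-0.8333) + (0.1667)·(0.1667) + (-0.8333)·(-0.8333) + (-1.8333)·(-1.8333)) / 5 = 14.8333/5 = 2.9667
  S[X,Y] = ((3.1667)·(-1.3333) + (0.1667)·(0.6667) + (-0.8333)·(-1.3333) + (0.1667)·(3.6667) + (-0.8333)·(1.6667) + (-1.8333)·(-3.3333)) / 5 = 2.3333/5 = 0.4667
  S[Y,Y] = ((-1.3333)·(-1.3333) + (0.6667)·(0.6667) + (-1.3333)·(-1.3333) + (3.6667)·(3.6667) + (1.6667)·(1.6667) + (-3.3333)·(-3.3333)) / 5 = 31.3333/5 = 6.2667

S is symmetric (S[j,i] = S[i,j]). Assembling:

S = [[2.9667, 0.4667],
 [0.4667, 6.2667]]
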